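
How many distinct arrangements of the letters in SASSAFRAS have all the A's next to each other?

210

Treat the 3 copies of A as a single block. The multiset to arrange is then {AAA, F, R, S, S, S, S}, 7 items in all.
That gives (7)!/(4!) = 210 arrangements.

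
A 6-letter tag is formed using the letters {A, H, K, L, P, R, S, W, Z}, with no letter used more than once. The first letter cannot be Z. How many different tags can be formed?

The first letter has 9−1 = 8 choices (anything except Z).
The remaining 5 letters are filled from the other 8 symbols without repetition: 8 × 7 × 6 × 5 × 4 = 6720.
Total: 8 × 6720 = 53760.

53760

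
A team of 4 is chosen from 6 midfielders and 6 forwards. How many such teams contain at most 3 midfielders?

Split by how many midfielders are chosen (0 through 3).
Sum: C(6,0)·C(6,4) + C(6,1)·C(6,3) + C(6,2)·C(6,2) + C(6,3)·C(6,1) = 15 + 120 + 225 + 120 = 480.

480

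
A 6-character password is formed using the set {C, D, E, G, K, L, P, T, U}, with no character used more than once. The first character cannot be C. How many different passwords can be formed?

53760

The first character has 9−1 = 8 choices (anything except C).
The remaining 5 characters are filled from the other 8 symbols without repetition: 8 × 7 × 6 × 5 × 4 = 6720.
Total: 8 × 6720 = 53760.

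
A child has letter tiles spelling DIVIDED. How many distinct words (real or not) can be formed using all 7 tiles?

420

DIVIDED has 7 letters with D appearing 3 times and I appearing twice.
The number of distinct arrangements is 7!/(3!·2!) = 5040/12 = 420.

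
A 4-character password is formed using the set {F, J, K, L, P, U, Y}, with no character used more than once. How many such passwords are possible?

840

With no repetition, fill the 4 characters in order: 7 choices, then 6, down to 4.
7 × 6 × 5 × 4 = 840.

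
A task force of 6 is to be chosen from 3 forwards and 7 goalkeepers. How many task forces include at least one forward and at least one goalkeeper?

Unrestricted: C(10,6) = 210 ways to pick any 6 of the 10.
Selections missing a whole group: no forwards → C(7,6) = 7; no goalkeepers → C(3,6) = 0.
Both groups omitted at once is impossible, so 210 − 7 = 203.

203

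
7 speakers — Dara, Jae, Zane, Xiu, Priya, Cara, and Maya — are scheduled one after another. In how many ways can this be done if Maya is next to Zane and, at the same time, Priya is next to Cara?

Treat {Maya,Zane} as one block (2 orders) and {Priya,Cara} as another (2 orders).
That leaves 5 units to arrange: 2 × 2 × 5! = 4 × 120 = 480.

480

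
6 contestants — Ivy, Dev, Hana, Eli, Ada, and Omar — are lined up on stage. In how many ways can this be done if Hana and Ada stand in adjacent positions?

240

Glue Hana and Ada into one block (2 internal orders), leaving 5 units to arrange in a row.
That gives 2 × 5! = 2 × 120 = 240.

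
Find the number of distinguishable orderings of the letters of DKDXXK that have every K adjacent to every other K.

Treat the 2 copies of K as a single block. The multiset to arrange is then {KK, D, D, X, X}, 5 items in all.
That gives (5)!/(2!·2!) = 30 arrangements.

30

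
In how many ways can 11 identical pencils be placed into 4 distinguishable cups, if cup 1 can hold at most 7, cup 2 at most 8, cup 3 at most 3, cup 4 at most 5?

Ignoring the caps, the number of non-negative solutions to x_1+…+x_4 = 11 is C(14,3) = 364.
Subtract solutions that violate a single cap (substitute x_i' = x_i − (cap_i+1)): x_1 ≥ 8 gives C(6,3) = 20; x_2 ≥ 9 gives C(5,3) = 10; x_3 ≥ 4 gives C(10,3) = 120; x_4 ≥ 6 gives C(8,3) = 56. Together 206.
Add back pairs where two caps are both exceeded: 0 + 0 + 0 + 0 + 0 + 4 = 4.
By inclusion–exclusion the count is 364 − 206 + 4 = 162.

162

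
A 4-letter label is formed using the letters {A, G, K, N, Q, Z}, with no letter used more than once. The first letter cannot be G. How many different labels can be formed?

300

The first letter has 6−1 = 5 choices (anything except G).
The remaining 3 letters are filled from the other 5 symbols without repetition: 5 × 4 × 3 = 60.
Total: 5 × 60 = 300.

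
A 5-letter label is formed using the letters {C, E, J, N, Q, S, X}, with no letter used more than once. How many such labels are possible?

2520

With no repetition, fill the 5 letters in order: 7 choices, then 6, down to 3.
That product is 7 × 6 × 5 × 4 × 3 = 2520.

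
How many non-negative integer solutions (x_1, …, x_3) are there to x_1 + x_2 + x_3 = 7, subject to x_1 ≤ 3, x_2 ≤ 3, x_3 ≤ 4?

10

Without the upper bounds there are C(9,2) = 36 ways to split 7 among 3 variables.
Subtract solutions that violate a single cap (substitute x_i' = x_i − (cap_i+1)): x_1 ≥ 4 gives C(5,2) = 10; x_2 ≥ 4 gives C(5,2) = 10; x_3 ≥ 5 gives C(4,2) = 6. Together 26.
No two caps can be exceeded simultaneously, so the pair terms are all 0.
By inclusion–exclusion the count is 36 − 26 + 0 = 10.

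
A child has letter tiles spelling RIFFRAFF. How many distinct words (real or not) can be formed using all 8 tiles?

840

The 8 letters of RIFFRAFF have repeats: F appearing 4 times and R appearing twice.
So there are 8! / (4!·2!) = 840 distinguishable arrangements.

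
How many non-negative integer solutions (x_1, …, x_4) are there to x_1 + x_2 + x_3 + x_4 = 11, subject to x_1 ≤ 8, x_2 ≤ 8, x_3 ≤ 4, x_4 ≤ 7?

240

Without the upper bounds there are C(14,3) = 364 ways to split 11 among 4 variables.
Subtract solutions that violate a single cap (substitute x_i' = x_i − (cap_i+1)): x_1 ≥ 9 gives C(5,3) = 10; x_2 ≥ 9 gives C(5,3) = 10; x_3 ≥ 5 gives C(9,3) = 84; x_4 ≥ 8 gives C(6,3) = 20. Together 124.
No two caps can be exceeded simultaneously, so the pair terms are all 0.
By inclusion–exclusion the count is 364 − 124 + 0 = 240.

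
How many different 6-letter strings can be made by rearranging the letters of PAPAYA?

The 6 letters of PAPAYA have repeats: A appearing 3 times and P appearing twice.
The number of distinct arrangements is 6!/(3!·2!) = 720/12 = 60.

60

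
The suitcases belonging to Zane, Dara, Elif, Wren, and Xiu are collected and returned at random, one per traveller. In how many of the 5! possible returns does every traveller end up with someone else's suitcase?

This is the derangement count D_5: permutations of 5 items with no fixed point.
By inclusion–exclusion this is Σ_{j=0}^{5} (−1)^j C(5,j)·(5−j)!.
Computing: 120 − 120 + 60 − 20 + 5 − 1 = 44.

44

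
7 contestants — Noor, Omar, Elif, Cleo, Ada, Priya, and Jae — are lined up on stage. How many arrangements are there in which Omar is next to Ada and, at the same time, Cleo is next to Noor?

Treat {Omar,Ada} as one block (2 orders) and {Cleo,Noor} as another (2 orders).
That leaves 5 units to arrange: 2 × 2 × 5! = 4 × 120 = 480.

480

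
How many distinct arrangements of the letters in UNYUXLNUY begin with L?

Fix L in the first position and arrange the remaining 8 letters.
Those 8 letters have N appearing twice, U appearing 3 times, and Y appearing twice, giving (8)!/(3!·2!·2!) = 1680.

1680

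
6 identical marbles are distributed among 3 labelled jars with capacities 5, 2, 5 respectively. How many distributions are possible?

By stars and bars, unrestricted non-negative solutions to x_1+…+x_3 = 6 number C(6+2,2) = 28.
Subtract solutions that violate a single cap (substitute x_i' = x_i − (cap_i+1)): x_1 ≥ 6 gives C(2,2) = 1; x_2 ≥ 3 gives C(5,2) = 10; x_3 ≥ 6 gives C(2,2) = 1. Together 12.
No two caps can be exceeded simultaneously, so the pair terms are all 0.
By inclusion–exclusion the count is 28 − 12 + 0 = 16.

16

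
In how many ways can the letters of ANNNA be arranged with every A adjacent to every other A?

4

Treat the 2 copies of A as a single block. The multiset to arrange is then {AA, N, N, N}, 4 items in all.
That gives (4)!/(3!) = 4 arrangements.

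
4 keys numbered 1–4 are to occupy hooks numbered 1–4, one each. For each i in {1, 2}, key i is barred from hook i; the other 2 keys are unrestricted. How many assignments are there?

14

Let Aᵢ (for i ∈ {1, 2}) be the placements that put key i in its forbidden hook. Any j of these fix j positions, leaving (4−j)! ways to fill the rest, and there are C(2,j) ways to pick which j.
By inclusion–exclusion, the number of valid placements is Σ_{j=0}^{2} (−1)^j C(2,j)·(4−j)!.
Computing: 24 − 12 + 2 = 14.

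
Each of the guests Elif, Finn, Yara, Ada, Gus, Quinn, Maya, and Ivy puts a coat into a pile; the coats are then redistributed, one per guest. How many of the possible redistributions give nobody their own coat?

14833

This is the derangement count D_8: permutations of 8 items with no fixed point.
By inclusion–exclusion this is Σ_{j=0}^{8} (−1)^j C(8,j)·(8−j)!.
Computing: 40320 − 40320 + 20160 − 6720 + 1680 − 336 + 56 − 8 + 1 = 14833.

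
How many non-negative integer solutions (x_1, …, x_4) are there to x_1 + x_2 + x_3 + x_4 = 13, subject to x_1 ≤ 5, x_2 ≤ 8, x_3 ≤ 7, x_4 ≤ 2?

Ignoring the caps, the number of non-negative solutions to x_1+…+x_4 = 13 is C(16,3) = 560.
Subtract solutions that violate a single cap (substitute x_i' = x_i − (cap_i+1)): x_1 ≥ 6 gives C(10,3) = 120; x_2 ≥ 9 gives C(7,3) = 35; x_3 ≥ 8 gives C(8,3) = 56; x_4 ≥ 3 gives C(13,3) = 286. Together 497.
Add back pairs where two caps are both exceeded: 0 + 0 + 35 + 0 + 4 + 10 = 49.
By inclusion–exclusion the count is 560 − 497 + 49 = 112.

112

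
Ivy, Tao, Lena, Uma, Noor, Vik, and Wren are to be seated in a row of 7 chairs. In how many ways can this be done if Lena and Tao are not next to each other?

There are 7! = 5040 arrangements in all. If Lena and Tao are adjacent, merging them into one block gives 2·(6)! = 1440 arrangements.
So 5040 − 1440 = 3600 arrangements keep them apart.

3600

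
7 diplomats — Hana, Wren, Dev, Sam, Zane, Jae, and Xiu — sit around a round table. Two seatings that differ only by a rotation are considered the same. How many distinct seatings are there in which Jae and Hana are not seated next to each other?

480

All circular seatings of 7 people number (6)! = 720.
Seatings with Jae beside Hana: treat them as a block with 2 internal orders, giving 2 × (5)! = 240.
Subtracting, 720 − 240 = 480.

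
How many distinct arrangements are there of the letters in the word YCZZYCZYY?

YCZZYCZYY has 9 letters with C appearing twice, Y appearing 4 times, and Z appearing 3 times.
So there are 9! / (4!·3!·2!) = 1260 distinguishable arrangements.

1260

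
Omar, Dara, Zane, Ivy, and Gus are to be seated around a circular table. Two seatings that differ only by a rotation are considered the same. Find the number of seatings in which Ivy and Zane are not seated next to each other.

12

All circular seatings of 5 people number (4)! = 24.
Seatings with Ivy beside Zane: treat them as a block with 2 internal orders, giving 2 × (3)! = 12.
Subtracting, 24 − 12 = 12.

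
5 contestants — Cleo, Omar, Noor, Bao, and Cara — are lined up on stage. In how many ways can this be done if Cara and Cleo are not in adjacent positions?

Of the 5! = 120 arrangements, those with Cara and Cleo adjacent number 2 × 4! = 48 (treat the pair as a block with 2 internal orders).
Complementary counting: 120 − 48 = 72.

72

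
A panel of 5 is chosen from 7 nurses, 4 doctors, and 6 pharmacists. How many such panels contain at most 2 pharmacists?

4917

Split by how many pharmacists are chosen (0 through 2).
Sum: C(6,0)·C(11,5) + C(6,1)·C(11,4) + C(6,2)·C(11,3) = 462 + 1980 + 2475 = 4917.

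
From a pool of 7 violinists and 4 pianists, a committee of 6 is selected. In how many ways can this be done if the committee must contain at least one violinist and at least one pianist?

455

Total 6-person selections from all 11: C(11,6) = 462.
Subtract selections that omit an entire group: no violinists → C(4,6) = 0; no pianists → C(7,6) = 7.
Both groups omitted at once is impossible, so 462 − 7 = 455.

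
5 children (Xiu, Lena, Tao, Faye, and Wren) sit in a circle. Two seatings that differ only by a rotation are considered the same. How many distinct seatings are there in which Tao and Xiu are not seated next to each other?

Without the restriction there are (4)! = 24 seatings.
Those with Tao next to Xiu: fuse the pair into one unit and seat 4 units around a circle — 2·(3)! = 12.
Subtracting, 24 − 12 = 12.

12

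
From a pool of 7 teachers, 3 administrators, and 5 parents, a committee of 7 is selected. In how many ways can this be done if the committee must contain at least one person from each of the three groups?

Total 7-person selections from all 15: C(15,7) = 6435.
Selections missing a whole group: no teachers → C(8,7) = 8; no administrators → C(12,7) = 792; no parents → C(10,7) = 120.
Add back selections omitting two groups (i.e. drawn from a single group): C(7,7) + C(3,7) + C(5,7) = 1.
By inclusion–exclusion: 6435 − 920 + 1 = 5516.

5516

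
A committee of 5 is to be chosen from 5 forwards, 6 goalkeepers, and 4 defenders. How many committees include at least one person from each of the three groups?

2170

Total 5-person selections from all 15: C(15,5) = 3003.
Selections missing a whole group: no forwards → C(10,5) = 252; no goalkeepers → C(9,5) = 126; no defenders → C(11,5) = 462.
Add back selections omitting two groups (i.e. drawn from a single group): C(5,5) + C(6,5) + C(4,5) = 7.
By inclusion–exclusion: 3003 − 840 + 7 = 2170.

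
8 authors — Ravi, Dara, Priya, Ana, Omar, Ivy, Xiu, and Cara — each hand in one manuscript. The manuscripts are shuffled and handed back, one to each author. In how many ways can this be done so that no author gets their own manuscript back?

Let Aᵢ be the assignments in which author i gets their own manuscript. We want the size of the complement of A₁∪…∪A_8.
By inclusion–exclusion this is Σ_{j=0}^{8} (−1)^j C(8,j)·(8−j)!.
Computing: 40320 − 40320 + 20160 − 6720 + 1680 − 336 + 56 − 8 + 1 = 14833.

14833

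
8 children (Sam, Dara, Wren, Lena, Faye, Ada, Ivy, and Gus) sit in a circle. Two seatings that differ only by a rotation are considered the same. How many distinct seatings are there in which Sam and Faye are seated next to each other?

Treat {Sam, Faye} as one unit (2 internal orders) and seat the resulting 7 units around the table: (6)! circular arrangements.
So 2 × (6)! = 2 × 720 = 1440.

1440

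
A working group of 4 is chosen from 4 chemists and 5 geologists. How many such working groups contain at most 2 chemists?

105

Split by how many chemists are chosen (0 through 2).
Sum: C(4,0)·C(5,4) + C(4,1)·C(5,3) + C(4,2)·C(5,2) = 5 + 40 + 60 = 105.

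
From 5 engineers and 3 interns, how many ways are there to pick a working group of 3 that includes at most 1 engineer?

Split by how many engineers are chosen (0 through 1).
Sum: C(5,0)·C(3,3) + C(5,1)·C(3,2) = 1 + 15 = 16.

16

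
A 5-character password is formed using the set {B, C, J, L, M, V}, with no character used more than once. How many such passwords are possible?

Choose and order 5 of the 6 symbols: the first character has 6 options, the next 5, and so on down to 2.
6 × 5 × 4 × 3 × 2 = 720.

720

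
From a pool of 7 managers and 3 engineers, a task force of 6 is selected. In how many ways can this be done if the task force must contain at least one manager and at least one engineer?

Unrestricted: C(10,6) = 210 ways to pick any 6 of the 10.
Subtract selections that omit an entire group: no managers → C(3,6) = 0; no engineers → C(7,6) = 7.
Both groups omitted at once is impossible, so 210 − 7 = 203.

203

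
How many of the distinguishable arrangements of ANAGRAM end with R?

Fix R in the last position and arrange the remaining 6 letters.
Those 6 letters have A appearing 3 times, giving (6)!/(3!) = 120.

120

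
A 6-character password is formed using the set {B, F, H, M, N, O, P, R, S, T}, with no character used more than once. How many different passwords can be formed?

151200

With no repetition, fill the 6 characters in order: 10 choices, then 9, down to 5.
That product is 10 × 9 × 8 × 7 × 6 × 5 = 151200.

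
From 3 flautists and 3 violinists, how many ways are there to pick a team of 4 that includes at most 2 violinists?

12

Split by how many violinists are chosen (0 through 2).
Sum: C(3,0)·C(3,4) + C(3,1)·C(3,3) + C(3,2)·C(3,2) = 0 + 3 + 9 = 12.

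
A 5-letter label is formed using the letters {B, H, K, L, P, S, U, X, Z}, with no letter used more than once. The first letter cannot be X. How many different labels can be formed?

The first letter has 9−1 = 8 choices (anything except X).
The remaining 4 letters are filled from the other 8 symbols without repetition: 8 × 7 × 6 × 5 = 1680.
Total: 8 × 1680 = 13440.

13440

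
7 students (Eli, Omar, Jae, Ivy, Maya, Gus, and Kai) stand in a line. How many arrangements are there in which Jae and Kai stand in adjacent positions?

Place the 5 others and the Jae-Kai pair as 6 objects in a line; the pair has 2 internal arrangements.
That gives 2 × 6! = 2 × 720 = 1440.

1440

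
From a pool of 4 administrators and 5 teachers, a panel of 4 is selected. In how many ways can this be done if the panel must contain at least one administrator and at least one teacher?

Unrestricted: C(9,4) = 126 ways to pick any 4 of the 9.
Selections missing a whole group: no administrators → C(5,4) = 5; no teachers → C(4,4) = 1.
Both groups omitted at once is impossible, so 126 − 6 = 120.

120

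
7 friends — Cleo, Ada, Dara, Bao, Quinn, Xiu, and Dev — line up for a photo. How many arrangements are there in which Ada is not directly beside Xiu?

3600

Of the 7! = 5040 arrangements, those with Ada and Xiu adjacent number 2 × 6! = 1440 (treat the pair as a block with 2 internal orders).
So 5040 − 1440 = 3600 arrangements keep them apart.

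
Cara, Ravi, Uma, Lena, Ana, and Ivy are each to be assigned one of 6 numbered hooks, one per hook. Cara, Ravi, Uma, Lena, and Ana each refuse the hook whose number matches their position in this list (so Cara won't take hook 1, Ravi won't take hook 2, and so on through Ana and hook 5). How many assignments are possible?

Let Aᵢ (for 1 ≤ i ≤ 5) be the placements that put person i in their forbidden hook. Any j of these fix j positions, leaving (6−j)! ways to fill the rest, and there are C(5,j) ways to pick which j.
By inclusion–exclusion, the number of valid placements is Σ_{j=0}^{5} (−1)^j C(5,j)·(6−j)!.
Computing: 720 − 600 + 240 − 60 + 10 − 1 = 309.

309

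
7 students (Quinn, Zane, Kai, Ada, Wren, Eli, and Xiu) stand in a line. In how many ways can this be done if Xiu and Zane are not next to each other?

Of the 7! = 5040 arrangements, those with Xiu and Zane adjacent number 2 × 6! = 1440 (treat the pair as a block with 2 internal orders).
So 5040 − 1440 = 3600 arrangements keep them apart.

3600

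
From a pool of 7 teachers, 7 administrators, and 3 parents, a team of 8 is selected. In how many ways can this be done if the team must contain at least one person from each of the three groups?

21217

Total 8-person selections from all 17: C(17,8) = 24310.
Subtract selections that omit an entire group: no teachers → C(10,8) = 45; no administrators → C(10,8) = 45; no parents → C(14,8) = 3003.
Add back selections omitting two groups (i.e. drawn from a single group): C(7,8) + C(7,8) + C(3,8) = 0.
By inclusion–exclusion: 24310 − 3093 + 0 = 21217.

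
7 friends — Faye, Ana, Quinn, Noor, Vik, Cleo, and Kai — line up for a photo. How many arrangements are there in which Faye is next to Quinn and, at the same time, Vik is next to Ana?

Treat {Faye,Quinn} as one block (2 orders) and {Vik,Ana} as another (2 orders).
That leaves 5 units to arrange: 2 × 2 × 5! = 4 × 120 = 480.

480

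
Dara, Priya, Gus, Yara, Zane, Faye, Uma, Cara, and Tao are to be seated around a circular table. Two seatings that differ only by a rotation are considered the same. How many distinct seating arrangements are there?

40320

Fix one person's seat to break rotational symmetry; the remaining 8 people can be arranged in (8)! = 40320 ways.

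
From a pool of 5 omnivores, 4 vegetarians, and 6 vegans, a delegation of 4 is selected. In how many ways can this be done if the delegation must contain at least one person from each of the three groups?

With no constraint there are C(15,4) = 1365 possible selections.
Selections missing a whole group: no omnivores → C(10,4) = 210; no vegetarians → C(11,4) = 330; no vegans → C(9,4) = 126.
Add back selections omitting two groups (i.e. drawn from a single group): C(5,4) + C(4,4) + C(6,4) = 21.
By inclusion–exclusion: 1365 − 666 + 21 = 720.

720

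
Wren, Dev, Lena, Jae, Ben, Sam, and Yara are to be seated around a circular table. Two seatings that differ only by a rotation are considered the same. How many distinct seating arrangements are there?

Seat Wren anywhere (absorbing the rotational symmetry), then permute the other 6: (6)! = 720.

720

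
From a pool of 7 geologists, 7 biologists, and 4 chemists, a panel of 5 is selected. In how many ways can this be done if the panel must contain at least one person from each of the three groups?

5684

With no constraint there are C(18,5) = 8568 possible selections.
Selections missing a whole group: no geologists → C(11,5) = 462; no biologists → C(11,5) = 462; no chemists → C(14,5) = 2002.
Add back selections omitting two groups (i.e. drawn from a single group): C(7,5) + C(7,5) + C(4,5) = 42.
By inclusion–exclusion: 8568 − 2926 + 42 = 5684.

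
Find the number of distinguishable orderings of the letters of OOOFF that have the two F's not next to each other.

6

Total arrangements of OOOFF: 5!/(3!·2!) = 10.
If the two F's are adjacent, glue them into one block, leaving 4 items to arrange: (4)!/(3!) = 4 ways.
Hence 10 − 4 = 6.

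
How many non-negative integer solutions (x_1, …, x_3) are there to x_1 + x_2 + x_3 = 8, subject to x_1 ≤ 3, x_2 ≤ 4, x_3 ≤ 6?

17

Ignoring the caps, the number of non-negative solutions to x_1+…+x_3 = 8 is C(10,2) = 45.
Subtract solutions that violate a single cap (substitute x_i' = x_i − (cap_i+1)): x_1 ≥ 4 gives C(6,2) = 15; x_2 ≥ 5 gives C(5,2) = 10; x_3 ≥ 7 gives C(3,2) = 3. Together 28.
No two caps can be exceeded simultaneously, so the pair terms are all 0.
By inclusion–exclusion the count is 45 − 28 + 0 = 17.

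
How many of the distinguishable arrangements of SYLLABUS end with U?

With the last slot taken by U, it remains to arrange the other 7 letters (SYLLABS).
Those 7 letters have L appearing twice and S appearing twice, giving (7)!/(2!·2!) = 1260.

1260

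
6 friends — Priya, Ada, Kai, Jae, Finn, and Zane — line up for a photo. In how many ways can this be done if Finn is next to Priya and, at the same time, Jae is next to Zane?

96

Treat {Finn,Priya} as one block (2 orders) and {Jae,Zane} as another (2 orders).
That leaves 4 units to arrange: 2 × 2 × 4! = 4 × 24 = 96.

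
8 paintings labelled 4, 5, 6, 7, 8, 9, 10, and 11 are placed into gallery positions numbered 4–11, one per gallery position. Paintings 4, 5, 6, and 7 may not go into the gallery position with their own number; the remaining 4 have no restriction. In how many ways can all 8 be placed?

Let Aᵢ (for 4 ≤ i ≤ 7) be the placements that put painting i in its forbidden gallery position. Any j of these fix j positions, leaving (8−j)! ways to fill the rest, and there are C(4,j) ways to pick which j.
By inclusion–exclusion, the number of valid placements is Σ_{j=0}^{4} (−1)^j C(4,j)·(8−j)!.
Computing: 40320 − 20160 + 4320 − 480 + 24 = 24024.

24024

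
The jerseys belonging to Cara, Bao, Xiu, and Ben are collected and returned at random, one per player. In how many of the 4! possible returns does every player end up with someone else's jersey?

9

This is the derangement count D_4: permutations of 4 items with no fixed point.
By inclusion–exclusion this is Σ_{j=0}^{4} (−1)^j C(4,j)·(4−j)!.
Computing: 24 − 24 + 12 − 4 + 1 = 9.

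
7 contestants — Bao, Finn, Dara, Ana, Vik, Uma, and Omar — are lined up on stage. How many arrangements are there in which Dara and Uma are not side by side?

3600

Of the 7! = 5040 arrangements, those with Dara and Uma adjacent number 2 × 6! = 1440 (treat the pair as a block with 2 internal orders).
So 5040 − 1440 = 3600 arrangements keep them apart.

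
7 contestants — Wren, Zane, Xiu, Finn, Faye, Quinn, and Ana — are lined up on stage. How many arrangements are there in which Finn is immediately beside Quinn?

1440

Place the 5 others and the Finn-Quinn pair as 6 objects in a line; the pair has 2 internal arrangements.
That gives 2 × 6! = 2 × 720 = 1440.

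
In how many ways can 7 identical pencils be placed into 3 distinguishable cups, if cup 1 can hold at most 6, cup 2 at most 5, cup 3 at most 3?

22

Without the upper bounds there are C(9,2) = 36 ways to split 7 among 3 cups.
Subtract solutions that violate a single cap (substitute x_i' = x_i − (cap_i+1)): x_1 ≥ 7 gives C(2,2) = 1; x_2 ≥ 6 gives C(3,2) = 3; x_3 ≥ 4 gives C(5,2) = 10. Together 14.
No two caps can be exceeded simultaneously, so the pair terms are all 0.
By inclusion–exclusion the count is 36 − 14 + 0 = 22.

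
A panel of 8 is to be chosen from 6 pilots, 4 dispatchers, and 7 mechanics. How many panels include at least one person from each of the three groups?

22813

With no constraint there are C(17,8) = 24310 possible selections.
Subtract selections that omit an entire group: no pilots → C(11,8) = 165; no dispatchers → C(13,8) = 1287; no mechanics → C(10,8) = 45.
Add back selections omitting two groups (i.e. drawn from a single group): C(6,8) + C(4,8) + C(7,8) = 0.
By inclusion–exclusion: 24310 − 1497 + 0 = 22813.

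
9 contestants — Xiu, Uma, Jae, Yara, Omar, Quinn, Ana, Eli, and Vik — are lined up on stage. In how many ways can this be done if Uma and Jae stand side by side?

Glue Uma and Jae into one block (2 internal orders), leaving 8 units to arrange in a row.
That gives 2 × 8! = 2 × 40320 = 80640.

80640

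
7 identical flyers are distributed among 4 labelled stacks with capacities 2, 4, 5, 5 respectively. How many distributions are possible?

Ignoring the caps, the number of non-negative solutions to x_1+…+x_4 = 7 is C(10,3) = 120.
Subtract solutions that violate a single cap (substitute x_i' = x_i − (cap_i+1)): x_1 ≥ 3 gives C(7,3) = 35; x_2 ≥ 5 gives C(5,3) = 10; x_3 ≥ 6 gives C(4,3) = 4; x_4 ≥ 6 gives C(4,3) = 4. Together 53.
No two caps can be exceeded simultaneously, so the pair terms are all 0.
By inclusion–exclusion the count is 120 − 53 + 0 = 67.

67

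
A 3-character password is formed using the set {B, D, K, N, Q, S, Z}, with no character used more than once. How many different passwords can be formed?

210

This is a permutation of 3 out of 7: P(7,3) = 7!/4!.
7 × 6 × 5 = 210.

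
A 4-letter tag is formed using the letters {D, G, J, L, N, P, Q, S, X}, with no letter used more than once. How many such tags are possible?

3024

With no repetition, fill the 4 letters in order: 9 choices, then 8, down to 6.
9 × 8 × 7 × 6 = 3024.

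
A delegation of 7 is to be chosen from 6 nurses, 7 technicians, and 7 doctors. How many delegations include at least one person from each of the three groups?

70658

Total 7-person selections from all 20: C(20,7) = 77520.
Selections missing a whole group: no nurses → C(14,7) = 3432; no technicians → C(13,7) = 1716; no doctors → C(13,7) = 1716.
Add back selections omitting two groups (i.e. drawn from a single group): C(6,7) + C(7,7) + C(7,7) = 2.
By inclusion–exclusion: 77520 − 6864 + 2 = 70658.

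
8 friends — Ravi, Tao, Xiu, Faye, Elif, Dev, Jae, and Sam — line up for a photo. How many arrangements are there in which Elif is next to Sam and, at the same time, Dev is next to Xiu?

2880

Treat {Elif,Sam} as one block (2 orders) and {Dev,Xiu} as another (2 orders).
That leaves 6 units to arrange: 2 × 2 × 6! = 4 × 720 = 2880.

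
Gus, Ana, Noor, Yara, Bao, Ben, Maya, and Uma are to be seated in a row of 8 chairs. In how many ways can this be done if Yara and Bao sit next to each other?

10080

Glue Yara and Bao into one block (2 internal orders), leaving 7 units to arrange in a row.
So the count is 2·(7)! = 10080.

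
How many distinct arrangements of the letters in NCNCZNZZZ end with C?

Fix C in the last position and arrange the remaining 8 letters.
Those 8 letters have N appearing 3 times and Z appearing 4 times, giving (8)!/(4!·3!) = 280.

280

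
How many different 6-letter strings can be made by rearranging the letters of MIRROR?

Letter multiplicities in MIRROR: I×1, M×1, O×1, R×3.
So there are 6! / (3!) = 120 distinguishable arrangements.

120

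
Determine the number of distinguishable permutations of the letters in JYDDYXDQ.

JYDDYXDQ has 8 letters with D appearing 3 times and Y appearing twice.
The number of distinct arrangements is 8!/(3!·2!) = 40320/12 = 3360.

3360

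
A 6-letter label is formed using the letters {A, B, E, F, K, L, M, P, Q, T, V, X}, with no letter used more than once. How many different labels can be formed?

665280

With no repetition, fill the 6 letters in order: 12 choices, then 11, down to 7.
That product is 12 × 11 × 10 × 9 × 8 × 7 = 665280.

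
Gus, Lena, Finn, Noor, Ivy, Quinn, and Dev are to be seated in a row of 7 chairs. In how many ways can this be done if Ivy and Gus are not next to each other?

Of the 7! = 5040 arrangements, those with Ivy and Gus adjacent number 2 × 6! = 1440 (treat the pair as a block with 2 internal orders).
Complementary counting: 5040 − 1440 = 3600.

3600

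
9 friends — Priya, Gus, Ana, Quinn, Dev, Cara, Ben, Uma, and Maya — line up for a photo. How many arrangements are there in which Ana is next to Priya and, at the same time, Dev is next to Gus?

Treat {Ana,Priya} as one block (2 orders) and {Dev,Gus} as another (2 orders).
That leaves 7 units to arrange: 2 × 2 × 7! = 4 × 5040 = 20160.

20160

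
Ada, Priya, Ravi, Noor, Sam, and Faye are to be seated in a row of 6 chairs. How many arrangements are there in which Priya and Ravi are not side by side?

480

There are 6! = 720 arrangements in all. If Priya and Ravi are adjacent, merging them into one block gives 2·(5)! = 240 arrangements.
Complementary counting: 720 − 240 = 480.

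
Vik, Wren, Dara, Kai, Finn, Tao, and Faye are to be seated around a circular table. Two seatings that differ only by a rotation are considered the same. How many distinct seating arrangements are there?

Fix one person's seat to break rotational symmetry; the remaining 6 people can be arranged in (6)! = 720 ways.

720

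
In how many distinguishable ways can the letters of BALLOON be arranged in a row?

The 7 letters of BALLOON have repeats: L appearing twice and O appearing twice.
Dividing 7! = 5040 by 2!·2! = 4 for the repeated letters gives 1260.

1260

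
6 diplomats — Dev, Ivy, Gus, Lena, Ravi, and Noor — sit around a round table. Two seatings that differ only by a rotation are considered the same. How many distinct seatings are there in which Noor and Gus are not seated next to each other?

Without the restriction there are (5)! = 120 seatings.
Those with Noor next to Gus: fuse the pair into one unit and seat 5 units around a circle — 2·(4)! = 48.
Subtracting, 120 − 48 = 72.

72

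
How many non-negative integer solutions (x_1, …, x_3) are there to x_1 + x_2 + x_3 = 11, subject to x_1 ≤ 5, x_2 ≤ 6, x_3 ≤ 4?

Ignoring the caps, the number of non-negative solutions to x_1+…+x_3 = 11 is C(13,2) = 78.
Subtract solutions that violate a single cap (substitute x_i' = x_i − (cap_i+1)): x_1 ≥ 6 gives C(7,2) = 21; x_2 ≥ 7 gives C(6,2) = 15; x_3 ≥ 5 gives C(8,2) = 28. Together 64.
Add back pairs where two caps are both exceeded: 0 + 1 + 0 = 1.
By inclusion–exclusion the count is 78 − 64 + 1 = 15.

15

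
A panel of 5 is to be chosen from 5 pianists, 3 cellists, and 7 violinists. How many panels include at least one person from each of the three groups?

1925

With no constraint there are C(15,5) = 3003 possible selections.
Subtract selections that omit an entire group: no pianists → C(10,5) = 252; no cellists → C(12,5) = 792; no violinists → C(8,5) = 56.
Add back selections omitting two groups (i.e. drawn from a single group): C(5,5) + C(3,5) + C(7,5) = 22.
By inclusion–exclusion: 3003 − 1100 + 22 = 1925.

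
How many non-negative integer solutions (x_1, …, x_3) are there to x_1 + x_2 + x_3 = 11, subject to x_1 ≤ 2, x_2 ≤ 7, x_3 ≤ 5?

9

Ignoring the caps, the number of non-negative solutions to x_1+…+x_3 = 11 is C(13,2) = 78.
Subtract solutions that violate a single cap (substitute x_i' = x_i − (cap_i+1)): x_1 ≥ 3 gives C(10,2) = 45; x_2 ≥ 8 gives C(5,2) = 10; x_3 ≥ 6 gives C(7,2) = 21. Together 76.
Add back pairs where two caps are both exceeded: 1 + 6 + 0 = 7.
By inclusion–exclusion the count is 78 − 76 + 7 = 9.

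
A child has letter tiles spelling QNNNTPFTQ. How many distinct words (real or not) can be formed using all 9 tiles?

QNNNTPFTQ has 9 letters with N appearing 3 times, Q appearing twice, and T appearing twice.
Dividing 9! = 362880 by 3!·2!·2! = 24 for the repeated letters gives 15120.

15120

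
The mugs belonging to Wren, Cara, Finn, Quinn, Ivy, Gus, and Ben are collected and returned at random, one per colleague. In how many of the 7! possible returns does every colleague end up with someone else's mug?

1854

Let Aᵢ be the assignments in which colleague i gets their own mug. We want the size of the complement of A₁∪…∪A_7.
By inclusion–exclusion this is Σ_{j=0}^{7} (−1)^j C(7,j)·(7−j)!.
Computing: 5040 − 5040 + 2520 − 840 + 210 − 42 + 7 − 1 = 1854.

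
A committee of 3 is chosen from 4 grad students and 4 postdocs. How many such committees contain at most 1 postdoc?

Split by how many postdocs are chosen (0 through 1).
Sum: C(4,0)·C(4,3) + C(4,1)·C(4,2) = 4 + 24 = 28.

28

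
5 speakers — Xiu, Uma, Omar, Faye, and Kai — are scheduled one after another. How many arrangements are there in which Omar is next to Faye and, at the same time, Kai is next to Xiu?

24

Treat {Omar,Faye} as one block (2 orders) and {Kai,Xiu} as another (2 orders).
That leaves 3 units to arrange: 2 × 2 × 3! = 4 × 6 = 24.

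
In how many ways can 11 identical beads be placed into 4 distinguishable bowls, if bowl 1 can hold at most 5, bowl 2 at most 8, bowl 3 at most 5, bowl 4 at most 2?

97

By stars and bars, unrestricted non-negative solutions to x_1+…+x_4 = 11 number C(11+3,3) = 364.
Subtract solutions that violate a single cap (substitute x_i' = x_i − (cap_i+1)): x_1 ≥ 6 gives C(8,3) = 56; x_2 ≥ 9 gives C(5,3) = 10; x_3 ≥ 6 gives C(8,3) = 56; x_4 ≥ 3 gives C(11,3) = 165. Together 287.
Add back pairs where two caps are both exceeded: 0 + 0 + 10 + 0 + 0 + 10 = 20.
By inclusion–exclusion the count is 364 − 287 + 20 = 97.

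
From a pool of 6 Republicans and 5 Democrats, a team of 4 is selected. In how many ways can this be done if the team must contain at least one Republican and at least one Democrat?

310

Unrestricted: C(11,4) = 330 ways to pick any 4 of the 11.
Subtract selections that omit an entire group: no Republicans → C(5,4) = 5; no Democrats → C(6,4) = 15.
Both groups omitted at once is impossible, so 330 − 20 = 310.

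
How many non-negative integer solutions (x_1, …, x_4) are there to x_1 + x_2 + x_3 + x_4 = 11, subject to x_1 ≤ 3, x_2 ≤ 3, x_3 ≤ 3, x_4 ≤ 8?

54

By stars and bars, unrestricted non-negative solutions to x_1+…+x_4 = 11 number C(11+3,3) = 364.
Subtract solutions that violate a single cap (substitute x_i' = x_i − (cap_i+1)): x_1 ≥ 4 gives C(10,3) = 120; x_2 ≥ 4 gives C(10,3) = 120; x_3 ≥ 4 gives C(10,3) = 120; x_4 ≥ 9 gives C(5,3) = 10. Together 370.
Add back pairs where two caps are both exceeded: 20 + 20 + 0 + 20 + 0 + 0 = 60.
By inclusion–exclusion the count is 364 − 370 + 60 = 54.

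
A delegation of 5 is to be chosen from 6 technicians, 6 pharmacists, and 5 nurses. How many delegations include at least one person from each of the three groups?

4485

Unrestricted: C(17,5) = 6188 ways to pick any 5 of the 17.
Subtract selections that omit an entire group: no technicians → C(11,5) = 462; no pharmacists → C(11,5) = 462; no nurses → C(12,5) = 792.
Add back selections omitting two groups (i.e. drawn from a single group): C(6,5) + C(6,5) + C(5,5) = 13.
By inclusion–exclusion: 6188 − 1716 + 13 = 4485.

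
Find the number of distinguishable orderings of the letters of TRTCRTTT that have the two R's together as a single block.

Treat the 2 copies of R as a single block. The multiset to arrange is then {RR, C, T, T, T, T, T}, 7 items in all.
That gives (7)!/(5!) = 42 arrangements.

42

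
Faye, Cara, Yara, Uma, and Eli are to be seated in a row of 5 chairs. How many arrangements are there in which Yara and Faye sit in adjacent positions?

48

Place the 3 others and the Yara-Faye pair as 4 objects in a line; the pair has 2 internal arrangements.
So the count is 2·(4)! = 48.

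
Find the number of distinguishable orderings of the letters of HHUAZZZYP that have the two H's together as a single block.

Treat the 2 copies of H as a single block. The multiset to arrange is then {HH, A, P, U, Y, Z, Z, Z}, 8 items in all.
That gives (8)!/(3!) = 6720 arrangements.

6720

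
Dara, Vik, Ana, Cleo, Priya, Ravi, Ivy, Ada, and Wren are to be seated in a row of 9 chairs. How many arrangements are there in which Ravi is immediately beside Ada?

80640

Treat {Ravi, Ada} as a single unit. There are 8 units to order, and the pair itself can be ordered 2 ways.
So the count is 2·(8)! = 80640.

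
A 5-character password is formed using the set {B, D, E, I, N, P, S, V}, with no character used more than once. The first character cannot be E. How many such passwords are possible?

The first character has 8−1 = 7 choices (anything except E).
The remaining 4 characters are filled from the other 7 symbols without repetition: 7 × 6 × 5 × 4 = 840.
Total: 7 × 840 = 5880.

5880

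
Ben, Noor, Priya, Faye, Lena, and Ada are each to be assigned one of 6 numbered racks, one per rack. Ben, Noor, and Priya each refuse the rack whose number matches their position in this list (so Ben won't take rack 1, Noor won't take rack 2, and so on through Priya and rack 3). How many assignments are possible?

426

Let Aᵢ (for i ∈ {1, 2, 3}) be the placements that put person i in their forbidden rack. Any j of these fix j positions, leaving (6−j)! ways to fill the rest, and there are C(3,j) ways to pick which j.
By inclusion–exclusion, the number of valid placements is Σ_{j=0}^{3} (−1)^j C(3,j)·(6−j)!.
Computing: 720 − 360 + 72 − 6 = 426.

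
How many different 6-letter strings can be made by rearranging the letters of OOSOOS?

15

Letter multiplicities in OOSOOS: O×4, S×2.
So there are 6! / (4!·2!) = 15 distinguishable arrangements.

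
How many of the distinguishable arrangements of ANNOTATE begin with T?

Fix T in the first position and arrange the remaining 7 letters.
Those 7 letters have A appearing twice and N appearing twice, giving (7)!/(2!·2!) = 1260.

1260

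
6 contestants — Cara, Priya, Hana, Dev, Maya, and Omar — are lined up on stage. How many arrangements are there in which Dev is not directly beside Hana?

Of the 6! = 720 arrangements, those with Dev and Hana adjacent number 2 × 5! = 240 (treat the pair as a block with 2 internal orders).
So 720 − 240 = 480 arrangements keep them apart.

480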